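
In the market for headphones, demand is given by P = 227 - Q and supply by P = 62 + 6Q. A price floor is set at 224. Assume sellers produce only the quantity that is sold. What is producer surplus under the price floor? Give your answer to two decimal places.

459.00

Free-market equilibrium: 227 - Q = 62 + 6Q gives Q* = 23.5714, P* = 203.4286.
At the floor price 224, quantity demanded is (227 - 224)/1 = 3; demand is the short side, so Q = 3 trades at P = 224.
The supply price at Q = 3 is 80. PS is the trapezoid between 224 and supply over [0, 3]: (1/2)[(224 - 62) + (224 - 80)](3) = 459.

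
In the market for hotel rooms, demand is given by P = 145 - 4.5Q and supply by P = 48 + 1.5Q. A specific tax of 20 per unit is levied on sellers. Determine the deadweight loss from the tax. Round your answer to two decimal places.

Pre-tax equilibrium: 145 - 4.5Q = 48 + 1.5Q gives Q* = 16.1667, P* = 72.25.
With the tax, sellers need 20 more per unit: 145 - 4.5Q = 48 + 1.5Q + 20, so Q_t = 12.8333. Buyers pay P_b = 87.25; sellers receive P_s = P_b - 20 = 67.25.
Deadweight loss is the triangle between the curves from Q_t to Q*: (1/2)(16.1667 - 12.8333)(20) = 33.3333.

33.33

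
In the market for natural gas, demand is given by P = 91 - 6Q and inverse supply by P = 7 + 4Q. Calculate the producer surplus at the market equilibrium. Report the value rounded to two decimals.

141.12

Equilibrium: 91 - 6Q = 7 + 4Q, so Q* = 8.4 and P* = 40.6.
The supply curve's price intercept is 7, so PS = (1/2)(Q*)(P* - 7) = (1/2)(8.4)(33.6) = 141.12.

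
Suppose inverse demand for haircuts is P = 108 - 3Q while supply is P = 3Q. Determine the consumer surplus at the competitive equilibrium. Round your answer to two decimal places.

486.00

Equilibrium: 108 - 3Q = 3Q, so Q* = 18 and P* = 54.
CS is the area between the demand curve and P* from 0 to Q*: (1/2)(18)(54) = 486.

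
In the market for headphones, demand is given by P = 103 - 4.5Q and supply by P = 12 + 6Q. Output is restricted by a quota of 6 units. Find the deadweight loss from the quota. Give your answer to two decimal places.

37.33

Without the quota, 103 - 4.5Q = 12 + 6Q gives Q* = 8.6667.
At Q = 6 the demand price is 103 - 4.5(6) = 76 and the supply price is 12 + 6(6) = 48.
Deadweight loss is the triangle between the curves from 6 to 8.6667: (1/2)(76 - 48)(8.6667 - 6) = 37.3333.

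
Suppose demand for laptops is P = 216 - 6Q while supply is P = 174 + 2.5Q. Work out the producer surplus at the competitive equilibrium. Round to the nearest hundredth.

Setting demand equal to supply, 42 = 8.5Q, so Q* = 4.9412 and P* = 186.3529.
The supply curve's price intercept is 174, so PS = (1/2)(Q*)(P* - 174) = (1/2)(4.9412)(12.3529) = 30.519.

30.52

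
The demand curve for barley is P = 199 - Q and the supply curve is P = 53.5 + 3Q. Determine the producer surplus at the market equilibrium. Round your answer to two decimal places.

Equilibrium: 199 - Q = 53.5 + 3Q, so Q* = 36.375 and P* = 162.625.
The supply curve's price intercept is 53.5, so PS = (1/2)(Q*)(P* - 53.5) = (1/2)(36.375)(109.125) = 1984.7109.

1984.71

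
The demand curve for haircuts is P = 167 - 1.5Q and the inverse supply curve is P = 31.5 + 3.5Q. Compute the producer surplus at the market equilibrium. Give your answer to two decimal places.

Setting demand equal to supply, 135.5 = 5Q, so Q* = 27.1 and P* = 126.35.
Producer surplus is the triangle above supply below P*: (1/2)(27.1)(126.35 - 31.5) = (1/2)(27.1)(94.85) = 1285.2175.

1285.22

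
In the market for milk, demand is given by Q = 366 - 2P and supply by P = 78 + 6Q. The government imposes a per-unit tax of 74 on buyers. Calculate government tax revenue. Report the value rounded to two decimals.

352.92

Rewriting demand in inverse form: P = 183 - 0.5Q.
Pre-tax equilibrium: 183 - 0.5Q = 78 + 6Q gives Q* = 16.1538, P* = 174.9231.
With the tax, buyers' net willingness to pay falls by 74: (183 - 74) - 0.5Q = 78 + 6Q, so Q_t = 4.7692. Buyers pay P_b = 180.6154; sellers receive P_s = P_b - 74 = 106.6154.
Revenue is the tax times quantity traded: 74 x 4.7692 = 352.9231.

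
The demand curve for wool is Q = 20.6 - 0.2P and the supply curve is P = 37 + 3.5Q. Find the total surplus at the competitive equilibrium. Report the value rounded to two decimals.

256.24

Rewriting demand in inverse form: P = 103 - 5Q.
Equilibrium: 103 - 5Q = 37 + 3.5Q, so Q* = 7.7647 and P* = 64.1765.
Total surplus is the full triangle between the curves from 0 to Q*: (1/2)(7.7647)(103 - 37) = 256.2353.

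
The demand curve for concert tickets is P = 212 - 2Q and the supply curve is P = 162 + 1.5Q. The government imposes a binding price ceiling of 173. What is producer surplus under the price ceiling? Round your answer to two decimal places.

Free-market equilibrium: 212 - 2Q = 162 + 1.5Q gives Q* = 14.2857, P* = 183.4286.
At P = 173, sellers supply (173 - 162)/1.5 = 7.3333 while buyers want more, so the quantity traded is 7.3333 at price 173.
PS is the triangle above supply below 173: (1/2)(7.3333)(173 - 162) = 40.3333.

40.33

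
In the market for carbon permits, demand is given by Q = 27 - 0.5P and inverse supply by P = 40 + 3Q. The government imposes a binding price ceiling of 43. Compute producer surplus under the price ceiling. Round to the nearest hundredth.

1.50

Rewriting demand in inverse form: P = 54 - 2Q.
Without the control, 54 - 2Q = 40 + 3Q so Q* = 2.8 and P* = 48.4.
At P = 43, sellers supply (43 - 40)/3 = 1 while buyers want more, so the quantity traded is 1 at price 43.
PS is the triangle above supply below 43: (1/2)(1)(43 - 40) = 1.5.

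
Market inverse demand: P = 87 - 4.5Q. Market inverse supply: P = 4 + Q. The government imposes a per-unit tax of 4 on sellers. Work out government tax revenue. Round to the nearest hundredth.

57.45

Without the tax, 87 - 4.5Q = 4 + Q so Q* = 15.0909 and P* = 19.0909.
With the tax, sellers need 4 more per unit: 87 - 4.5Q = 4 + Q + 4, so Q_t = 14.3636. Buyers pay P_b = 22.3636; sellers receive P_s = P_b - 4 = 18.3636.
Tax revenue = t x Q_t = 4 x 14.3636 = 57.4545.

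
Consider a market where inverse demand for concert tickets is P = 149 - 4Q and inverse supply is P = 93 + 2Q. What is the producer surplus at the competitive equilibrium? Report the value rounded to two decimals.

Equilibrium: 149 - 4Q = 93 + 2Q, so Q* = 9.3333 and P* = 111.6667.
Producer surplus is the triangle above supply below P*: (1/2)(9.3333)(111.6667 - 93) = (1/2)(9.3333)(18.6667) = 87.1111.

87.11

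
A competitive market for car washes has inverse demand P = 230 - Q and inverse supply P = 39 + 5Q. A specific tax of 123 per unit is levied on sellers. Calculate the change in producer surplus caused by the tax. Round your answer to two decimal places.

-2212.29

Without the tax, 230 - Q = 39 + 5Q so Q* = 31.8333 and P* = 198.1667.
With the tax, sellers need 123 more per unit: 230 - Q = 39 + 5Q + 123, so Q_t = 11.3333. Buyers pay P_b = 218.6667; sellers receive P_s = P_b - 123 = 95.6667.
PS falls from (1/2)(31.8333)(159.1667) = 2533.4028 to (1/2)(11.3333)(56.6667) = 321.1111, a change of -2212.2917.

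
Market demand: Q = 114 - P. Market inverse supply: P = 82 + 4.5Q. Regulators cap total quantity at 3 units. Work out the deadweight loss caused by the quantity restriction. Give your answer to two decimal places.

21.84

Rewriting demand in inverse form: P = 114 - Q.
Without the quota, 114 - Q = 82 + 4.5Q gives Q* = 5.8182.
At Q = 3 the demand price is 114 - (3) = 111 and the supply price is 82 + 4.5(3) = 95.5.
DWL = (1/2)(gap between curves at 3) x (Q* - 3) = (1/2)(15.5)(2.8182) = 21.8409.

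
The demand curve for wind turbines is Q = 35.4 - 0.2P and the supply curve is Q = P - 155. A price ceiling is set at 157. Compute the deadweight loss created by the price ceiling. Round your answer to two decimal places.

Rewriting demand in inverse form: P = 177 - 5Q.
Rewriting supply in inverse form: P = 155 + Q.
Without the control, 177 - 5Q = 155 + Q so Q* = 3.6667 and P* = 158.6667.
At the ceiling price 157, quantity supplied is (157 - 155)/1 = 2; supply is the short side, so Q = 2 trades at P = 157.
The lost-trades triangle has base Q* - 2 = 1.6667 and height equal to the gap between the curves at Q = 2, which is 167 - 157 = 10. DWL = (1/2)(1.6667)(10) = 8.3333.

8.33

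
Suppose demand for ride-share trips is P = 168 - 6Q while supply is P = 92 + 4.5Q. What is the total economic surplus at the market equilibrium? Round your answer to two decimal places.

Set 168 - 6Q = 92 + 4.5Q, which gives 76 = 10.5Q, so Q* = 7.2381 and P* = 168 - 6(7.2381) = 124.5714.
Total surplus is the full triangle between the curves from 0 to Q*: (1/2)(7.2381)(168 - 92) = 275.0476.

275.05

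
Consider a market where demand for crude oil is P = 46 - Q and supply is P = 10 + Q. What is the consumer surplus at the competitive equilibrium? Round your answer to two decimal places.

Set 46 - Q = 10 + Q, which gives 36 = 2Q, so Q* = 18 and P* = 46 - (18) = 28.
CS is the area between the demand curve and P* from 0 to Q*: (1/2)(18)(18) = 162.

162.00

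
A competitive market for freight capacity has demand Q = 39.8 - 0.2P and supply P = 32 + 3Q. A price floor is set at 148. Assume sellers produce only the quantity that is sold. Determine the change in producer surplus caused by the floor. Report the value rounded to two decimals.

Rewriting demand in inverse form: P = 199 - 5Q.
Free-market equilibrium: 199 - 5Q = 32 + 3Q gives Q* = 20.875, P* = 94.625.
At the floor price 148, quantity demanded is (199 - 148)/5 = 10.2; demand is the short side, so Q = 10.2 trades at P = 148.
PS goes from (1/2)(20.875)(62.625) = 653.6484 to 1027.14 (computed as (148 - 32)(10.2) - (1/2)(3)(10.2)^2), a change of 373.4916.

373.49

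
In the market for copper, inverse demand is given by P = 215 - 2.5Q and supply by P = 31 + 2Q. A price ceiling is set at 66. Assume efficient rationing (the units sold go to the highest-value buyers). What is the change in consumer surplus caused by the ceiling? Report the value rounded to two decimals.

Without the control, 215 - 2.5Q = 31 + 2Q so Q* = 40.8889 and P* = 112.7778.
At P = 66, sellers supply (66 - 31)/2 = 17.5 while buyers want more, so the quantity traded is 17.5 at price 66.
CS goes from (1/2)(40.8889)(102.2222) = 2089.8765 to 2224.6875 (computed as (215 - 66)(17.5) - (1/2)(2.5)(17.5)^2), a change of 134.811.

134.81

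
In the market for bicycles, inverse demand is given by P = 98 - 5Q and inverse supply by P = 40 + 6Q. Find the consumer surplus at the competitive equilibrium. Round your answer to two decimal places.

69.50

Setting demand equal to supply, 58 = 11Q, so Q* = 5.2727 and P* = 71.6364.
CS is the area between the demand curve and P* from 0 to Q*: (1/2)(5.2727)(26.3636) = 69.5041.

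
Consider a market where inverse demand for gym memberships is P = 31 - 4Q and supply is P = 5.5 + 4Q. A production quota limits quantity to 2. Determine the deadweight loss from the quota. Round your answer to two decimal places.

Unrestricted equilibrium: Q* = (31 - 5.5)/(4 + 4) = 3.1875.
At Q = 2 the demand price is 31 - 4(2) = 23 and the supply price is 5.5 + 4(2) = 13.5.
Deadweight loss is the triangle between the curves from 2 to 3.1875: (1/2)(23 - 13.5)(3.1875 - 2) = 5.6406.

5.64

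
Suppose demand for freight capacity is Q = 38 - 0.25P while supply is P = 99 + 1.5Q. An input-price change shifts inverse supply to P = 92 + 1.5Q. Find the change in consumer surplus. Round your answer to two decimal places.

Rewriting demand in inverse form: P = 152 - 4Q.
Initial equilibrium: Q_0 = 9.6364, P_0 = 113.4545; CS_0 = (1/2)(9.6364)(38.5455) = 185.719, PS_0 = (1/2)(9.6364)(14.4545) = 69.6446.
New equilibrium: 152 - 4Q = 92 + 1.5Q gives Q_1 = 10.9091, P_1 = 108.3636; CS_1 = 238.0165, PS_1 = 89.2562.
Change in consumer surplus = 238.0165 - 185.719 = 52.2975.

52.30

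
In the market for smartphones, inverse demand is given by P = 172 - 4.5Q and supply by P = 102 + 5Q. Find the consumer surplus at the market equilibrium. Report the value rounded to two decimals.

122.16

Set 172 - 4.5Q = 102 + 5Q, which gives 70 = 9.5Q, so Q* = 7.3684 and P* = 172 - 4.5(7.3684) = 138.8421.
Consumer surplus is the triangle under demand above P*: (1/2)(7.3684)(172 - 138.8421) = (1/2)(7.3684)(33.1579) = 122.1607.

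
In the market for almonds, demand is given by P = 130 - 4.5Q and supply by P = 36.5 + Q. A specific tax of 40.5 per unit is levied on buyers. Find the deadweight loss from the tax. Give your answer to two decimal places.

149.11

Pre-tax equilibrium: 130 - 4.5Q = 36.5 + Q gives Q* = 17, P* = 53.5.
A tax on buyers shifts demand down by 40.5: (130 - 40.5) - 4.5Q = 36.5 + Q, so Q_t = 9.6364. Buyers pay P_b = 86.6364; sellers receive P_s = P_b - 40.5 = 46.1364.
The welfare triangle lost has base Q* - Q_t = 7.3636 and height t = 40.5, so DWL = (1/2)(7.3636)(40.5) = 149.1136.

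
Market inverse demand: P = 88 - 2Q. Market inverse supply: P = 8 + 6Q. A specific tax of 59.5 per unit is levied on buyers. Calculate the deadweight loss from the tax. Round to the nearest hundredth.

Without the tax, 88 - 2Q = 8 + 6Q so Q* = 10 and P* = 68.
With the tax, buyers' net willingness to pay falls by 59.5: (88 - 59.5) - 2Q = 8 + 6Q, so Q_t = 2.5625. Buyers pay P_b = 82.875; sellers receive P_s = P_b - 59.5 = 23.375.
The welfare triangle lost has base Q* - Q_t = 7.4375 and height t = 59.5, so DWL = (1/2)(7.4375)(59.5) = 221.2656.

221.27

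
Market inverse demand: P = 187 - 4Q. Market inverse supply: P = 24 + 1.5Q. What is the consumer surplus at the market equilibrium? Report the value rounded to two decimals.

1756.63

Setting demand equal to supply, 163 = 5.5Q, so Q* = 29.6364 and P* = 68.4545.
CS is the area between the demand curve and P* from 0 to Q*: (1/2)(29.6364)(118.5455) = 1756.6281.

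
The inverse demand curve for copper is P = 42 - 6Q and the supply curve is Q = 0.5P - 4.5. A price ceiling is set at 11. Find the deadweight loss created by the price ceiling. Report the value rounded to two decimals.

39.06

Rewriting supply in inverse form: P = 9 + 2Q.
Free-market equilibrium: 42 - 6Q = 9 + 2Q gives Q* = 4.125, P* = 17.25.
At the ceiling price 11, quantity supplied is (11 - 9)/2 = 1; supply is the short side, so Q = 1 trades at P = 11.
The lost-trades triangle has base Q* - 1 = 3.125 and height equal to the gap between the curves at Q = 1, which is 36 - 11 = 25. DWL = (1/2)(3.125)(25) = 39.0625.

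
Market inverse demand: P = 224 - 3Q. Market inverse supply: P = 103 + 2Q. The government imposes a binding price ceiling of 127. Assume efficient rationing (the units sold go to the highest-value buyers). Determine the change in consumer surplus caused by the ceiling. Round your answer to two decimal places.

Free-market equilibrium: 224 - 3Q = 103 + 2Q gives Q* = 24.2, P* = 151.4.
At the ceiling price 127, quantity supplied is (127 - 103)/2 = 12; supply is the short side, so Q = 12 trades at P = 127.
CS goes from (1/2)(24.2)(72.6) = 878.46 to 948 (computed as (224 - 127)(12) - (1/2)(3)(12)^2), a change of 69.54.

69.54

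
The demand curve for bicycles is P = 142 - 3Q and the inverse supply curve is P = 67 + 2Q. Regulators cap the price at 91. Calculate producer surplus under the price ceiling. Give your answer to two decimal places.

Without the control, 142 - 3Q = 67 + 2Q so Q* = 15 and P* = 97.
At P = 91, sellers supply (91 - 67)/2 = 12 while buyers want more, so the quantity traded is 12 at price 91.
PS is the triangle above supply below 91: (1/2)(12)(91 - 67) = 144.

144.00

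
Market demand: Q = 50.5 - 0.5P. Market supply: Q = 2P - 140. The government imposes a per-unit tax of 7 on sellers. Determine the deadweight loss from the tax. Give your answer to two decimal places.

9.80

Rewriting demand in inverse form: P = 101 - 2Q.
Rewriting supply in inverse form: P = 70 + 0.5Q.
Without the tax, 101 - 2Q = 70 + 0.5Q so Q* = 12.4 and P* = 76.2.
A tax on sellers shifts supply up by 7: 101 - 2Q = 70 + 0.5Q + 7, so Q_t = 9.6. Buyers pay P_b = 81.8; sellers receive P_s = P_b - 7 = 74.8.
Deadweight loss is the triangle between the curves from Q_t to Q*: (1/2)(12.4 - 9.6)(7) = 9.8.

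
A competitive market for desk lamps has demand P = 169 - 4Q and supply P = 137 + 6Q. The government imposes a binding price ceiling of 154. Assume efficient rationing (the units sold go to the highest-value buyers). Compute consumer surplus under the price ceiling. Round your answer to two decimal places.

Free-market equilibrium: 169 - 4Q = 137 + 6Q gives Q* = 3.2, P* = 156.2.
At P = 154, sellers supply (154 - 137)/6 = 2.8333 while buyers want more, so the quantity traded is 2.8333 at price 154.
The demand price at Q = 2.8333 is 157.6667. CS is the trapezoid between demand and 154 over [0, 2.8333]: (1/2)[(169 - 154) + (157.6667 - 154)](2.8333) = 26.4444.

26.44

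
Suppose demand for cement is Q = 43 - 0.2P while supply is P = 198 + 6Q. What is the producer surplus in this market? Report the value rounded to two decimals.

7.17

Rewriting demand in inverse form: P = 215 - 5Q.
Set 215 - 5Q = 198 + 6Q, which gives 17 = 11Q, so Q* = 1.5455 and P* = 215 - 5(1.5455) = 207.2727.
PS is the area between P* and the supply curve from 0 to Q*: (1/2)(1.5455)(9.2727) = 7.1653.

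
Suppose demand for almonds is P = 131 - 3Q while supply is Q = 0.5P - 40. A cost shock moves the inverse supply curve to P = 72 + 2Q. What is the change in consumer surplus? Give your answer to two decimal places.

Rewriting supply in inverse form: P = 80 + 2Q.
Initial equilibrium: Q_0 = 10.2, P_0 = 100.4; CS_0 = (1/2)(10.2)(30.6) = 156.06, PS_0 = (1/2)(10.2)(20.4) = 104.04.
New equilibrium: 131 - 3Q = 72 + 2Q gives Q_1 = 11.8, P_1 = 95.6; CS_1 = 208.86, PS_1 = 139.24.
Change in consumer surplus = 208.86 - 156.06 = 52.8.

52.80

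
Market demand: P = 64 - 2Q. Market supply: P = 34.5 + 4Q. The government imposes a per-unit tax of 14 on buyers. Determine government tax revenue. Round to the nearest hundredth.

36.17

Pre-tax equilibrium: 64 - 2Q = 34.5 + 4Q gives Q* = 4.9167, P* = 54.1667.
With the tax, buyers' net willingness to pay falls by 14: (64 - 14) - 2Q = 34.5 + 4Q, so Q_t = 2.5833. Buyers pay P_b = 58.8333; sellers receive P_s = P_b - 14 = 44.8333.
Tax revenue = t x Q_t = 14 x 2.5833 = 36.1667.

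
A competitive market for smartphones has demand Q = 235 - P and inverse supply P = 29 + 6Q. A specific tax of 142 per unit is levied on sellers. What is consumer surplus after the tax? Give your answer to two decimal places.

41.80

Rewriting demand in inverse form: P = 235 - Q.
Without the tax, 235 - Q = 29 + 6Q so Q* = 29.4286 and P* = 205.5714.
A tax on sellers shifts supply up by 142: 235 - Q = 29 + 6Q + 142, so Q_t = 9.1429. Buyers pay P_b = 225.8571; sellers receive P_s = P_b - 142 = 83.8571.
CS = (1/2)(Q_t)(235 - P_b) = (1/2)(9.1429)(9.1429) = 41.7959.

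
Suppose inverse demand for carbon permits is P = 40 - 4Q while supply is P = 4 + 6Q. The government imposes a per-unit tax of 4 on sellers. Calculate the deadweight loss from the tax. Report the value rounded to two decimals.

Pre-tax equilibrium: 40 - 4Q = 4 + 6Q gives Q* = 3.6, P* = 25.6.
With the tax, sellers need 4 more per unit: 40 - 4Q = 4 + 6Q + 4, so Q_t = 3.2. Buyers pay P_b = 27.2; sellers receive P_s = P_b - 4 = 23.2.
Deadweight loss is the triangle between the curves from Q_t to Q*: (1/2)(3.6 - 3.2)(4) = 0.8.

0.80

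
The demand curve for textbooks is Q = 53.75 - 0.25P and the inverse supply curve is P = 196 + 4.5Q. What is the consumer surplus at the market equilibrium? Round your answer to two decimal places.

Rewriting demand in inverse form: P = 215 - 4Q.
Equilibrium: 215 - 4Q = 196 + 4.5Q, so Q* = 2.2353 and P* = 206.0588.
Consumer surplus is the triangle under demand above P*: (1/2)(2.2353)(215 - 206.0588) = (1/2)(2.2353)(8.9412) = 9.9931.

9.99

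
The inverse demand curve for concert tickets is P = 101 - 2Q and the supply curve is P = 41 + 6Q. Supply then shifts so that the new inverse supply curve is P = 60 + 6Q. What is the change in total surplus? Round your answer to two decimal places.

Initial equilibrium: Q_0 = 7.5, P_0 = 86; CS_0 = (1/2)(7.5)(15) = 56.25, PS_0 = (1/2)(7.5)(45) = 168.75.
New equilibrium: 101 - 2Q = 60 + 6Q gives Q_1 = 5.125, P_1 = 90.75; CS_1 = 26.2656, PS_1 = 78.7969.
Change in total surplus = (26.2656 + 78.7969) - (56.25 + 168.75) = -119.9375.

-119.94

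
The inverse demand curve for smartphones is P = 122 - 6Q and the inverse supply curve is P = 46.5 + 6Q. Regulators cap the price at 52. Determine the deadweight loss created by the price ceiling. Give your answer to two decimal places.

Without the control, 122 - 6Q = 46.5 + 6Q so Q* = 6.2917 and P* = 84.25.
At P = 52, sellers supply (52 - 46.5)/6 = 0.9167 while buyers want more, so the quantity traded is 0.9167 at price 52.
At Q = 0.9167 the demand price is 116.5 and the supply price is 52. Deadweight loss is the triangle between the curves from 0.9167 to 6.2917: (1/2)(116.5 - 52)(6.2917 - 0.9167) = 173.3438.

173.34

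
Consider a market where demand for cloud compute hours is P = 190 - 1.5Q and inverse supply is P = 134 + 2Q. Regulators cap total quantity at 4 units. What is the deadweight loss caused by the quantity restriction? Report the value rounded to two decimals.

Unrestricted equilibrium: Q* = (190 - 134)/(1.5 + 2) = 16.
At Q = 4 the demand price is 190 - 1.5(4) = 184 and the supply price is 134 + 2(4) = 142.
DWL = (1/2)(gap between curves at 4) x (Q* - 4) = (1/2)(42)(12) = 252.

252.00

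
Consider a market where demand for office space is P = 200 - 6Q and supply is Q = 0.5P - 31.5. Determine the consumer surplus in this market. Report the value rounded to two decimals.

879.80

Rewriting supply in inverse form: P = 63 + 2Q.
Equilibrium: 200 - 6Q = 63 + 2Q, so Q* = 17.125 and P* = 97.25.
Consumer surplus is the triangle under demand above P*: (1/2)(17.125)(200 - 97.25) = (1/2)(17.125)(102.75) = 879.7969.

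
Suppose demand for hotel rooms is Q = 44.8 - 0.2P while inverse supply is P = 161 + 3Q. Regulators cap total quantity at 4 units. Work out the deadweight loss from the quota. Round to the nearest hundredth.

60.06

Rewriting demand in inverse form: P = 224 - 5Q.
Unrestricted equilibrium: Q* = (224 - 161)/(5 + 3) = 7.875.
At Q = 4 the demand price is 224 - 5(4) = 204 and the supply price is 161 + 3(4) = 173.
DWL = (1/2)(gap between curves at 4) x (Q* - 4) = (1/2)(31)(3.875) = 60.0625.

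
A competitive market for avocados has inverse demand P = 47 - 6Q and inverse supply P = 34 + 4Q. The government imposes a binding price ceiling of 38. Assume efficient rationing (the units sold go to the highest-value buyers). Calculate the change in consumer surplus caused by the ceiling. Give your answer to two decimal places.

0.93

Free-market equilibrium: 47 - 6Q = 34 + 4Q gives Q* = 1.3, P* = 39.2.
At the ceiling price 38, quantity supplied is (38 - 34)/4 = 1; supply is the short side, so Q = 1 trades at P = 38.
CS goes from (1/2)(1.3)(7.8) = 5.07 to 6 (computed as (47 - 38)(1) - (1/2)(6)(1)^2), a change of 0.93.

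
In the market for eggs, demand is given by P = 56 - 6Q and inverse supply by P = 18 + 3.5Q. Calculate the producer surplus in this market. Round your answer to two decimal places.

Equilibrium: 56 - 6Q = 18 + 3.5Q, so Q* = 4 and P* = 32.
The supply curve's price intercept is 18, so PS = (1/2)(Q*)(P* - 18) = (1/2)(4)(14) = 28.

28.00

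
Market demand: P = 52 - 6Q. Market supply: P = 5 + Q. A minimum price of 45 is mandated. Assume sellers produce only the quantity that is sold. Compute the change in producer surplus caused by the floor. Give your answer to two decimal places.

Without the control, 52 - 6Q = 5 + Q so Q* = 6.7143 and P* = 11.7143.
At P = 45, buyers demand (52 - 45)/6 = 1.1667 while sellers would supply more, so the quantity traded is 1.1667 at price 45.
PS goes from (1/2)(6.7143)(6.7143) = 22.5408 to 45.9861 (computed as (45 - 5)(1.1667) - (1/2)(1)(1.1667)^2), a change of 23.4453.

23.45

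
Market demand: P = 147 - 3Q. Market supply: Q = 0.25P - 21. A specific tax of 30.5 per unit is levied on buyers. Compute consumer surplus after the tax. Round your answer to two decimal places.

32.33

Rewriting supply in inverse form: P = 84 + 4Q.
Pre-tax equilibrium: 147 - 3Q = 84 + 4Q gives Q* = 9, P* = 120.
With the tax, buyers' net willingness to pay falls by 30.5: (147 - 30.5) - 3Q = 84 + 4Q, so Q_t = 4.6429. Buyers pay P_b = 133.0714; sellers receive P_s = P_b - 30.5 = 102.5714.
Consumer surplus is the triangle under demand above P_b: (1/2)(4.6429)(147 - 133.0714) = 32.3342.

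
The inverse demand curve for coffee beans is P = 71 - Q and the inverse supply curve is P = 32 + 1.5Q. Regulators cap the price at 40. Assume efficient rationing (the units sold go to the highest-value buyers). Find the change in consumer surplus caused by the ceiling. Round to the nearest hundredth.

Free-market equilibrium: 71 - Q = 32 + 1.5Q gives Q* = 15.6, P* = 55.4.
At the ceiling price 40, quantity supplied is (40 - 32)/1.5 = 5.3333; supply is the short side, so Q = 5.3333 trades at P = 40.
CS goes from (1/2)(15.6)(15.6) = 121.68 to 151.1111 (computed as (71 - 40)(5.3333) - (1/2)(1)(5.3333)^2), a change of 29.4311.

29.43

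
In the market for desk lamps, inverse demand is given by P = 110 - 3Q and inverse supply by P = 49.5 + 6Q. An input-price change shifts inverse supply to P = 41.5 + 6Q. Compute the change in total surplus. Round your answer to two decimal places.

Initial equilibrium: Q_0 = 6.7222, P_0 = 89.8333; CS_0 = (1/2)(6.7222)(20.1667) = 67.7824, PS_0 = (1/2)(6.7222)(40.3333) = 135.5648.
New equilibrium: 110 - 3Q = 41.5 + 6Q gives Q_1 = 7.6111, P_1 = 87.1667; CS_1 = 86.8935, PS_1 = 173.787.
Change in total surplus = (86.8935 + 173.787) - (67.7824 + 135.5648) = 57.3333.

57.33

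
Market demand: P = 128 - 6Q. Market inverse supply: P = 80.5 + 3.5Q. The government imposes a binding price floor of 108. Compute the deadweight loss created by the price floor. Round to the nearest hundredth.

13.19

Free-market equilibrium: 128 - 6Q = 80.5 + 3.5Q gives Q* = 5, P* = 98.
At the floor price 108, quantity demanded is (128 - 108)/6 = 3.3333; demand is the short side, so Q = 3.3333 trades at P = 108.
The lost-trades triangle has base Q* - 3.3333 = 1.6667 and height equal to the gap between the curves at Q = 3.3333, which is 108 - 92.1667 = 15.8333. DWL = (1/2)(1.6667)(15.8333) = 13.1944.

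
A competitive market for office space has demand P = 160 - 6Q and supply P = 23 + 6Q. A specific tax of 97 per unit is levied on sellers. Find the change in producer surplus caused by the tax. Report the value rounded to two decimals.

-357.69

Without the tax, 160 - 6Q = 23 + 6Q so Q* = 11.4167 and P* = 91.5.
A tax on sellers shifts supply up by 97: 160 - 6Q = 23 + 6Q + 97, so Q_t = 3.3333. Buyers pay P_b = 140; sellers receive P_s = P_b - 97 = 43.
PS falls from (1/2)(11.4167)(68.5) = 391.0208 to (1/2)(3.3333)(20) = 33.3333, a change of -357.6875.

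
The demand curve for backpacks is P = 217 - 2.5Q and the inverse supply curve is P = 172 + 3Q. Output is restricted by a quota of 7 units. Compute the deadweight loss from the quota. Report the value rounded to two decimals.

Unrestricted equilibrium: Q* = (217 - 172)/(2.5 + 3) = 8.1818.
At Q = 7 the demand price is 217 - 2.5(7) = 199.5 and the supply price is 172 + 3(7) = 193.
DWL = (1/2)(gap between curves at 7) x (Q* - 7) = (1/2)(6.5)(1.1818) = 3.8409.

3.84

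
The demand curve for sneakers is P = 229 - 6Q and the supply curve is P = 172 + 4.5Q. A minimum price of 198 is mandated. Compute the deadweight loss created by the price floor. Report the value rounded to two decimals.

0.36

Without the control, 229 - 6Q = 172 + 4.5Q so Q* = 5.4286 and P* = 196.4286.
At P = 198, buyers demand (229 - 198)/6 = 5.1667 while sellers would supply more, so the quantity traded is 5.1667 at price 198.
At Q = 5.1667 the demand price is 198 and the supply price is 195.25. Deadweight loss is the triangle between the curves from 5.1667 to 5.4286: (1/2)(198 - 195.25)(5.4286 - 5.1667) = 0.3601.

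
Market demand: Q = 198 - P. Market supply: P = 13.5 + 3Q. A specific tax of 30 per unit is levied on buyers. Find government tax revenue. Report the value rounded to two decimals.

1158.75

Rewriting demand in inverse form: P = 198 - Q.
Pre-tax equilibrium: 198 - Q = 13.5 + 3Q gives Q* = 46.125, P* = 151.875.
A tax on buyers shifts demand down by 30: (198 - 30) - Q = 13.5 + 3Q, so Q_t = 38.625. Buyers pay P_b = 159.375; sellers receive P_s = P_b - 30 = 129.375.
Revenue is the tax times quantity traded: 30 x 38.625 = 1158.75.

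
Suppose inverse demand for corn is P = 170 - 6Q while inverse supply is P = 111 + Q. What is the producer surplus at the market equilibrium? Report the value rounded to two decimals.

Set 170 - 6Q = 111 + Q, which gives 59 = 7Q, so Q* = 8.4286 and P* = 170 - 6(8.4286) = 119.4286.
PS is the area between P* and the supply curve from 0 to Q*: (1/2)(8.4286)(8.4286) = 35.5204.

35.52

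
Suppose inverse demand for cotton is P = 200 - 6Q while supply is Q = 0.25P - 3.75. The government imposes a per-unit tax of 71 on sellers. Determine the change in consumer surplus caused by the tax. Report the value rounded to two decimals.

-636.87

Rewriting supply in inverse form: P = 15 + 4Q.
Pre-tax equilibrium: 200 - 6Q = 15 + 4Q gives Q* = 18.5, P* = 89.
A tax on sellers shifts supply up by 71: 200 - 6Q = 15 + 4Q + 71, so Q_t = 11.4. Buyers pay P_b = 131.6; sellers receive P_s = P_b - 71 = 60.6.
CS falls from (1/2)(18.5)(111) = 1026.75 to (1/2)(11.4)(68.4) = 389.88, a change of -636.87.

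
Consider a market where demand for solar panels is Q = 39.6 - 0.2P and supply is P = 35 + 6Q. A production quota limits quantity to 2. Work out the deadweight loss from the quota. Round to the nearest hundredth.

Rewriting demand in inverse form: P = 198 - 5Q.
Without the quota, 198 - 5Q = 35 + 6Q gives Q* = 14.8182.
At Q = 2 the demand price is 198 - 5(2) = 188 and the supply price is 35 + 6(2) = 47.
DWL = (1/2)(gap between curves at 2) x (Q* - 2) = (1/2)(141)(12.8182) = 903.6818.

903.68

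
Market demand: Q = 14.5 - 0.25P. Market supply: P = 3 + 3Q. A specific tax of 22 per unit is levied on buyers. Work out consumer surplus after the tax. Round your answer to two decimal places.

44.45

Rewriting demand in inverse form: P = 58 - 4Q.
Pre-tax equilibrium: 58 - 4Q = 3 + 3Q gives Q* = 7.8571, P* = 26.5714.
A tax on buyers shifts demand down by 22: (58 - 22) - 4Q = 3 + 3Q, so Q_t = 4.7143. Buyers pay P_b = 39.1429; sellers receive P_s = P_b - 22 = 17.1429.
CS = (1/2)(Q_t)(58 - P_b) = (1/2)(4.7143)(18.8571) = 44.449.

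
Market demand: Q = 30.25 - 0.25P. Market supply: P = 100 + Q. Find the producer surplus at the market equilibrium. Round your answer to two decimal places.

8.82

Rewriting demand in inverse form: P = 121 - 4Q.
Setting demand equal to supply, 21 = 5Q, so Q* = 4.2 and P* = 104.2.
The supply curve's price intercept is 100, so PS = (1/2)(Q*)(P* - 100) = (1/2)(4.2)(4.2) = 8.82.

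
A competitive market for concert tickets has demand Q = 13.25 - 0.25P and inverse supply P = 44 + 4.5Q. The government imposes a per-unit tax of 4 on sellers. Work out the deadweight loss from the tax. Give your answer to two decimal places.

0.94

Rewriting demand in inverse form: P = 53 - 4Q.
Without the tax, 53 - 4Q = 44 + 4.5Q so Q* = 1.0588 and P* = 48.7647.
With the tax, sellers need 4 more per unit: 53 - 4Q = 44 + 4.5Q + 4, so Q_t = 0.5882. Buyers pay P_b = 50.6471; sellers receive P_s = P_b - 4 = 46.6471.
The welfare triangle lost has base Q* - Q_t = 0.4706 and height t = 4, so DWL = (1/2)(0.4706)(4) = 0.9412.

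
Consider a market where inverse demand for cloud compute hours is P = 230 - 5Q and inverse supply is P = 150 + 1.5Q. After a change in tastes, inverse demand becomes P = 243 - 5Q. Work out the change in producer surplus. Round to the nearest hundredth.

Initial equilibrium: Q_0 = 12.3077, P_0 = 168.4615; CS_0 = (1/2)(12.3077)(61.5385) = 378.6982, PS_0 = (1/2)(12.3077)(18.4615) = 113.6095.
New equilibrium: 243 - 5Q = 150 + 1.5Q gives Q_1 = 14.3077, P_1 = 171.4615; CS_1 = 511.7751, PS_1 = 153.5325.
Change in producer surplus = 153.5325 - 113.6095 = 39.9231.

39.92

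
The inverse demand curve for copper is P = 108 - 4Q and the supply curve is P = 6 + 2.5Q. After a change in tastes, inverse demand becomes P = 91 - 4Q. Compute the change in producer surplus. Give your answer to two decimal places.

Initial equilibrium: Q_0 = 15.6923, P_0 = 45.2308; CS_0 = (1/2)(15.6923)(62.7692) = 492.497, PS_0 = (1/2)(15.6923)(39.2308) = 307.8107.
New equilibrium: 91 - 4Q = 6 + 2.5Q gives Q_1 = 13.0769, P_1 = 38.6923; CS_1 = 342.0118, PS_1 = 213.7574.
Change in producer surplus = 213.7574 - 307.8107 = -94.0533.

-94.05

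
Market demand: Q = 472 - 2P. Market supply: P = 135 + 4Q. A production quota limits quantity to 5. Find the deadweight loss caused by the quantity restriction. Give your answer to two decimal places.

Rewriting demand in inverse form: P = 236 - 0.5Q.
Unrestricted equilibrium: Q* = (236 - 135)/(0.5 + 4) = 22.4444.
At Q = 5 the demand price is 236 - 0.5(5) = 233.5 and the supply price is 135 + 4(5) = 155.
DWL = (1/2)(gap between curves at 5) x (Q* - 5) = (1/2)(78.5)(17.4444) = 684.6944.

684.69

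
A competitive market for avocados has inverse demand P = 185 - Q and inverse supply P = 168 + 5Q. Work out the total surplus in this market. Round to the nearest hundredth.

24.08

Set 185 - Q = 168 + 5Q, which gives 17 = 6Q, so Q* = 2.8333 and P* = 185 - (2.8333) = 182.1667.
Total surplus is the full triangle between the curves from 0 to Q*: (1/2)(2.8333)(185 - 168) = 24.0833.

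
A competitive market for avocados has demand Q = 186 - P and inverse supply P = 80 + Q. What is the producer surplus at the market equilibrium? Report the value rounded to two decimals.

Rewriting demand in inverse form: P = 186 - Q.
Equilibrium: 186 - Q = 80 + Q, so Q* = 53 and P* = 133.
Producer surplus is the triangle above supply below P*: (1/2)(53)(133 - 80) = (1/2)(53)(53) = 1404.5.

1404.50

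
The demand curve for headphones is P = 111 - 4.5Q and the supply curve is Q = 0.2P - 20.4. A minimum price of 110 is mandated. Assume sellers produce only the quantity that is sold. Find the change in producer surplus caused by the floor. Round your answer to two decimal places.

Rewriting supply in inverse form: P = 102 + 5Q.
Free-market equilibrium: 111 - 4.5Q = 102 + 5Q gives Q* = 0.9474, P* = 106.7368.
At P = 110, buyers demand (111 - 110)/4.5 = 0.2222 while sellers would supply more, so the quantity traded is 0.2222 at price 110.
PS goes from (1/2)(0.9474)(4.7368) = 2.2438 to 1.6543 (computed as (110 - 102)(0.2222) - (1/2)(5)(0.2222)^2), a change of -0.5894.

-0.59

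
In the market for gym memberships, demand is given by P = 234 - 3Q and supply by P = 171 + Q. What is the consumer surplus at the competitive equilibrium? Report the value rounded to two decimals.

372.09

Equilibrium: 234 - 3Q = 171 + Q, so Q* = 15.75 and P* = 186.75.
The demand choke price is 234, so CS = (1/2)(Q*)(234 - P*) = (1/2)(15.75)(47.25) = 372.0938.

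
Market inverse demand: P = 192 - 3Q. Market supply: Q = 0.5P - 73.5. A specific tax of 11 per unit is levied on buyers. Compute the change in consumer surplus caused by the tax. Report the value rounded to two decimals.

-52.14

Rewriting supply in inverse form: P = 147 + 2Q.
Pre-tax equilibrium: 192 - 3Q = 147 + 2Q gives Q* = 9, P* = 165.
A tax on buyers shifts demand down by 11: (192 - 11) - 3Q = 147 + 2Q, so Q_t = 6.8. Buyers pay P_b = 171.6; sellers receive P_s = P_b - 11 = 160.6.
Consumers lose the trapezoid between P* and P_b out to Q_t plus the triangle from Q_t to Q*: change in CS = 69.36 - 121.5 = -52.14.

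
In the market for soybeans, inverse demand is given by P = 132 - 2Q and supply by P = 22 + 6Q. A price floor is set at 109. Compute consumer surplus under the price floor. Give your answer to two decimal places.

132.25

Free-market equilibrium: 132 - 2Q = 22 + 6Q gives Q* = 13.75, P* = 104.5.
At the floor price 109, quantity demanded is (132 - 109)/2 = 11.5; demand is the short side, so Q = 11.5 trades at P = 109.
CS is the triangle under demand above 109: (1/2)(11.5)(132 - 109) = 132.25.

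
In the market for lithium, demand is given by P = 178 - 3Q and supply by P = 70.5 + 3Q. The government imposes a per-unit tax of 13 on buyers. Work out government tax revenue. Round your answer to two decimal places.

Without the tax, 178 - 3Q = 70.5 + 3Q so Q* = 17.9167 and P* = 124.25.
A tax on buyers shifts demand down by 13: (178 - 13) - 3Q = 70.5 + 3Q, so Q_t = 15.75. Buyers pay P_b = 130.75; sellers receive P_s = P_b - 13 = 117.75.
Tax revenue = t x Q_t = 13 x 15.75 = 204.75.

204.75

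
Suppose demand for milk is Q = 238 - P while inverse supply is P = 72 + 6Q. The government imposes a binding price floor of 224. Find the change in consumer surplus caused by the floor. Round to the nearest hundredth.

-183.18

Rewriting demand in inverse form: P = 238 - Q.
Free-market equilibrium: 238 - Q = 72 + 6Q gives Q* = 23.7143, P* = 214.2857.
At P = 224, buyers demand (238 - 224)/1 = 14 while sellers would supply more, so the quantity traded is 14 at price 224.
CS goes from (1/2)(23.7143)(23.7143) = 281.1837 to 98 (computed as (238 - 224)(14) - (1/2)(1)(14)^2), a change of -183.1837.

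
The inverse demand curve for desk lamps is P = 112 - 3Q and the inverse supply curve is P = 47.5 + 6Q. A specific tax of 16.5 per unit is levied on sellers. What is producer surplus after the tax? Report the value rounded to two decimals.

Pre-tax equilibrium: 112 - 3Q = 47.5 + 6Q gives Q* = 7.1667, P* = 90.5.
With the tax, sellers need 16.5 more per unit: 112 - 3Q = 47.5 + 6Q + 16.5, so Q_t = 5.3333. Buyers pay P_b = 96; sellers receive P_s = P_b - 16.5 = 79.5.
Producer surplus is the triangle above supply below P_s: (1/2)(5.3333)(79.5 - 47.5) = 85.3333.

85.33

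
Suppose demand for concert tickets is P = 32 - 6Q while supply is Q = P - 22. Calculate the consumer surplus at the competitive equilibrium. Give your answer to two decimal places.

6.12

Rewriting supply in inverse form: P = 22 + Q.
Set 32 - 6Q = 22 + Q, which gives 10 = 7Q, so Q* = 1.4286 and P* = 32 - 6(1.4286) = 23.4286.
CS is the area between the demand curve and P* from 0 to Q*: (1/2)(1.4286)(8.5714) = 6.1224.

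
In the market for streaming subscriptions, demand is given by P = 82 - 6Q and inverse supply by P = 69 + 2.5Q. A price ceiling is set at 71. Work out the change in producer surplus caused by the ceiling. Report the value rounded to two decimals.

-2.12

Without the control, 82 - 6Q = 69 + 2.5Q so Q* = 1.5294 and P* = 72.8235.
At P = 71, sellers supply (71 - 69)/2.5 = 0.8 while buyers want more, so the quantity traded is 0.8 at price 71.
PS goes from (1/2)(1.5294)(3.8235) = 2.9239 to 0.8 (computed as (71 - 69)(0.8) - (1/2)(2.5)(0.8)^2), a change of -2.1239.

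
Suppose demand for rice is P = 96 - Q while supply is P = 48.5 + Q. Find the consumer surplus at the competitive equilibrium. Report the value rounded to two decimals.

Set 96 - Q = 48.5 + Q, which gives 47.5 = 2Q, so Q* = 23.75 and P* = 96 - (23.75) = 72.25.
CS is the area between the demand curve and P* from 0 to Q*: (1/2)(23.75)(23.75) = 282.0312.

282.03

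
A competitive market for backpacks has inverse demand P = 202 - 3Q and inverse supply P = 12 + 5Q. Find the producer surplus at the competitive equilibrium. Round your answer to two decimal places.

1410.16

Setting demand equal to supply, 190 = 8Q, so Q* = 23.75 and P* = 130.75.
The supply curve's price intercept is 12, so PS = (1/2)(Q*)(P* - 12) = (1/2)(23.75)(118.75) = 1410.1562.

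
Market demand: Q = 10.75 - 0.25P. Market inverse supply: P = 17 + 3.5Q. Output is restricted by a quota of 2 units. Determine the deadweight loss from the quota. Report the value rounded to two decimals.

8.07

Rewriting demand in inverse form: P = 43 - 4Q.
Unrestricted equilibrium: Q* = (43 - 17)/(4 + 3.5) = 3.4667.
At Q = 2 the demand price is 43 - 4(2) = 35 and the supply price is 17 + 3.5(2) = 24.
DWL = (1/2)(gap between curves at 2) x (Q* - 2) = (1/2)(11)(1.4667) = 8.0667.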